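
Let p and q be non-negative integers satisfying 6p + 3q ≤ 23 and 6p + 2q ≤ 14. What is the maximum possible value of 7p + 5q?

(p,q)=(0,7): 6·0+3·7=21≤23, 6·0+2·7=14≤14, objective 35.
(p,q)=(0,6): 6·0+3·6=18≤23, 6·0+2·6=12≤14, objective 30.
The best lattice point is (0,7), giving 35.

35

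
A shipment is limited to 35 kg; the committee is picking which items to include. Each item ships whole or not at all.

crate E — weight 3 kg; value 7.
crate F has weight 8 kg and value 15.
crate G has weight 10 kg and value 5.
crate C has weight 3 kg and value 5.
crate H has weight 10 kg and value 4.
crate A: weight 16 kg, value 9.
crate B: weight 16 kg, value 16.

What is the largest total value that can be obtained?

43

Allowing fractional choices, the relaxed optimum would be about 45.8, but items are indivisible.
crate F + crate C + crate B: weight 8 + 3 + 16 = 27 ≤ 35, value 15 + 5 + 16 = 36.
crate E + crate F + crate B: weight 3 + 8 + 16 = 27 ≤ 35, value 7 + 15 + 16 = 38.
crate E + crate F + crate C + crate B: weight 3 + 8 + 3 + 16 = 30 ≤ 35, value 7 + 15 + 5 + 16 = 43.
Best is crate E, crate F, crate C, and crate B with total value 43.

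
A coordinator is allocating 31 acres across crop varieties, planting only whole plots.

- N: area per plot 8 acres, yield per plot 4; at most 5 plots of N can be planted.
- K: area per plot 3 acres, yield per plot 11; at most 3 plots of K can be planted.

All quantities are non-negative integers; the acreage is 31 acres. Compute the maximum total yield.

1×N and 3×K: area 17 ≤ 31, yield 1·4 + 3·11 = 37.
2×N and 3×K: area 25 ≤ 31, yield 2·4 + 3·11 = 41.
Best is 41.

41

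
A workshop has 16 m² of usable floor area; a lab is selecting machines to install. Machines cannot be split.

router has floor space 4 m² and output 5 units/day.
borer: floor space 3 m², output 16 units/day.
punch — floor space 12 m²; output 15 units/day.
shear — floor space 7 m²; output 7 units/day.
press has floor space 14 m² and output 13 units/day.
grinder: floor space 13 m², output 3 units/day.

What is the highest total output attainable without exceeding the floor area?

31

Take borer and punch: floor space 3 + 12 = 15 ≤ 16, output 16 + 15 = 31.
No other feasible combination does better.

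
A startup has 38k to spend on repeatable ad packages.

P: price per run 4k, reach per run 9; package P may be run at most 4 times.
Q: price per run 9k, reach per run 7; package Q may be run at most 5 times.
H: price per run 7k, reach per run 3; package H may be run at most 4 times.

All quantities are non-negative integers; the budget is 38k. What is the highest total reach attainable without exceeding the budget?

50

This is a bounded integer knapsack.
4×P, 1×Q, and 1×H: price 32 ≤ 38, reach 4·9 + 1·7 + 1·3 = 46.
4×P and 2×Q: price 34 ≤ 38, reach 4·9 + 2·7 = 50.
Best is 50.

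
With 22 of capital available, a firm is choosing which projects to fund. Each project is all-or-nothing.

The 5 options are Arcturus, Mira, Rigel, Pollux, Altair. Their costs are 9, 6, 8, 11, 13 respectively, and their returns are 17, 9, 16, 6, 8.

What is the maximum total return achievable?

33

Mira + Rigel: cost 6 + 8 = 14 ≤ 22, return 9 + 16 = 25.
Arcturus + Mira: cost 9 + 6 = 15 ≤ 22, return 17 + 9 = 26.
Arcturus + Rigel: cost 9 + 8 = 17 ≤ 22, return 17 + 16 = 33.
Best is Arcturus and Rigel with total return 33.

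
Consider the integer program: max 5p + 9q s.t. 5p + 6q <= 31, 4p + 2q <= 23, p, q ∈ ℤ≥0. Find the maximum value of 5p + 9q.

(p,q)=(0,5): 5·0+6·5=30≤31, 4·0+2·5=10≤23, objective 45.
(p,q)=(1,4): 5·1+6·4=29≤31, 4·1+2·4=12≤23, objective 41.
(p,q)=(0,4): 5·0+6·4=24≤31, 4·0+2·4=8≤23, objective 36.
The best lattice point is (0,5), giving 45.

45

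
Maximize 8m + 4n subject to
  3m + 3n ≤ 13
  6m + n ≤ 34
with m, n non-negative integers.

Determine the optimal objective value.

(m,n)=(4,0): 3·4+3·0=12≤13, 6·4+1·0=24≤34, objective 32.
(m,n)=(3,1): 3·3+3·1=12≤13, 6·3+1·1=19≤34, objective 28.
(m,n)=(3,0): 3·3+3·0=9≤13, 6·3+1·0=18≤34, objective 24.
The best lattice point is (4,0), giving 32.

32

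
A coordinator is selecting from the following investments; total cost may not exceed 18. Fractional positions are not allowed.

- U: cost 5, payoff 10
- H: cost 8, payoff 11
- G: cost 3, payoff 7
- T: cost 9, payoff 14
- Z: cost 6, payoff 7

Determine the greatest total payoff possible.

31

Allowing fractional choices, the relaxed optimum would be about 32.4, but investments are indivisible.
G + T + Z: cost 3 + 9 + 6 = 18 ≤ 18, payoff 7 + 14 + 7 = 28.
U + G + T: cost 5 + 3 + 9 = 17 ≤ 18, payoff 10 + 7 + 14 = 31.
U + H + G: cost 5 + 8 + 3 = 16 ≤ 18, payoff 10 + 11 + 7 = 28.
Best is U, G, and T with total payoff 31.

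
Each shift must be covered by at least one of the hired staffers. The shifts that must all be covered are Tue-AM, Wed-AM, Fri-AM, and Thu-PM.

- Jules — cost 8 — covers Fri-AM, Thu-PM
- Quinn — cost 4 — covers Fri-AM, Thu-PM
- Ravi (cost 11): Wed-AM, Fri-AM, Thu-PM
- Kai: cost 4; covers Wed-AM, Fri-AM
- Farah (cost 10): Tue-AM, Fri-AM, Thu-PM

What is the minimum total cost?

The greedy cost-per-new-shift heuristic would pick Quinn, Kai, and Farah for 18, but a cheaper cover exists.
Choose Kai and Farah: together they cover Tue-AM, Wed-AM, Fri-AM, Thu-PM — every shift.
Total cost: 4 + 10 = 14.
No cover costs less than 14.

14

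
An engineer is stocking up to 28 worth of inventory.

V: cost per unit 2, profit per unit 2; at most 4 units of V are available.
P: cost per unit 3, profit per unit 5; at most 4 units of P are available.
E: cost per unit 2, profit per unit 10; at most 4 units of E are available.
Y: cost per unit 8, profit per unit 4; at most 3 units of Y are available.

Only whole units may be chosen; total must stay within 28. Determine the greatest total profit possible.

68

4×V, 4×P, and 4×E: cost 28 ≤ 28, profit 4·2 + 4·5 + 4·10 = 68.
3×V, 4×P, and 4×E: cost 26 ≤ 28, profit 3·2 + 4·5 + 4·10 = 66.
Best is 68.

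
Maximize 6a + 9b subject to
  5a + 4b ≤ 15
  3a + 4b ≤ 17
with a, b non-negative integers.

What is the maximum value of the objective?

Relaxing integrality, the LP optimum is 33.75 at (a,b) = (0, 3.75), which is not an integer point.
(a,b)=(0,3) is feasible, giving 27.
(a,b)=(1,2) is feasible, giving 24.
(a,b)=(0,2) is feasible, giving 18.
The best lattice point is (0,3), giving 27.

27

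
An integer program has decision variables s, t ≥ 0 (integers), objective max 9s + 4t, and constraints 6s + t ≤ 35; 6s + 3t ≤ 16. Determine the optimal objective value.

(s,t)=(2,1): 6·2+1·1=13≤35, 6·2+3·1=15≤16, objective 22.
(s,t)=(2,0): 6·2+1·0=12≤35, 6·2+3·0=12≤16, objective 18.
(s,t)=(1,2): 6·1+1·2=8≤35, 6·1+3·2=12≤16, objective 17.
No feasible integer point exceeds 22.

22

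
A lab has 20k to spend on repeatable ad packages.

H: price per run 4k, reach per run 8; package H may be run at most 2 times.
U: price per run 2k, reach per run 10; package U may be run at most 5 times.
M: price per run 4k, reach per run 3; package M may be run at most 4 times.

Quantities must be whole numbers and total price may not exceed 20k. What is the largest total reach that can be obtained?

U has the best ratio (10/2); taking only U gives at most 5×10 = 50 (stopped by the supply cap of 5).
Mixing does better — 2×H and 5×U: price 18 ≤ 20, reach 2·8 + 5·10 = 66.

66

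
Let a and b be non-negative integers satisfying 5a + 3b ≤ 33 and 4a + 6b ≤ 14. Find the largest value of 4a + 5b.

13

(a,b)=(2,1): 5·2+3·1=13≤33, 4·2+6·1=14≤14, objective 13.
(a,b)=(3,0): 5·3+3·0=15≤33, 4·3+6·0=12≤14, objective 12.
(a,b)=(1,1): 5·1+3·1=8≤33, 4·1+6·1=10≤14, objective 9.
(a,b)=(2,0): 5·2+3·0=10≤33, 4·2+6·0=8≤14, objective 8.
The best lattice point is (2,1), giving 13.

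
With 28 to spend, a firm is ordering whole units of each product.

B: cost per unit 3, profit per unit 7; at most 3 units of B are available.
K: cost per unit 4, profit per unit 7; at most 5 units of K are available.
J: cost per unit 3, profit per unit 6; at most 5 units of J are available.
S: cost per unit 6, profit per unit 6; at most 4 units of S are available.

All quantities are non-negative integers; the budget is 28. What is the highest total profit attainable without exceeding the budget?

B has the best ratio (7/3); taking only B gives at most 3×7 = 21 (stopped by the supply cap of 3).
Mixing does better — 3×B, 1×K, and 5×J: cost 28 ≤ 28, profit 3·7 + 1·7 + 5·6 = 58.

58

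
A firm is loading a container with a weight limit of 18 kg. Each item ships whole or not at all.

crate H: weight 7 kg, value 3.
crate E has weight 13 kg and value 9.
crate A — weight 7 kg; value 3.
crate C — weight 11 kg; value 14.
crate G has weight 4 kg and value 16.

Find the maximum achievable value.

30

This is an integer program with binary decision variables.
Allowing fractional choices, the relaxed optimum would be about 32.1, but items are indivisible.
crate E + crate G: weight 13 + 4 = 17 ≤ 18, value 9 + 16 = 25.
crate C + crate G: weight 11 + 4 = 15 ≤ 18, value 14 + 16 = 30.
crate H + crate A + crate G: weight 7 + 7 + 4 = 18 ≤ 18, value 3 + 3 + 16 = 22.
Best is crate C and crate G with total value 30.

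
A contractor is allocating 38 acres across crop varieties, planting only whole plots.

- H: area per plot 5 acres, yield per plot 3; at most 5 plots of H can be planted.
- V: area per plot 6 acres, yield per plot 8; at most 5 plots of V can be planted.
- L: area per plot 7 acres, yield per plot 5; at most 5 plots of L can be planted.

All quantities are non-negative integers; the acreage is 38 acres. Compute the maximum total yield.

45

V has the best ratio (8/6); taking only V gives at most 5×8 = 40 (stopped by the supply cap of 5).
Mixing does better — 5×V and 1×L: area 37 ≤ 38, yield 5·8 + 1·5 = 45.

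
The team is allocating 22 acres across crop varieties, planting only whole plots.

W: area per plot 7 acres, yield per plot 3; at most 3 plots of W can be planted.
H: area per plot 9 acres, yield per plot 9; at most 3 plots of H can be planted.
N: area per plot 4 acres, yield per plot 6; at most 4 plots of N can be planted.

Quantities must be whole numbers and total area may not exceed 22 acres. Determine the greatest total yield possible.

27

4×N: area 16 ≤ 22, yield 4·6 = 24.
1×H and 3×N: area 21 ≤ 22, yield 1·9 + 3·6 = 27.
Best is 27.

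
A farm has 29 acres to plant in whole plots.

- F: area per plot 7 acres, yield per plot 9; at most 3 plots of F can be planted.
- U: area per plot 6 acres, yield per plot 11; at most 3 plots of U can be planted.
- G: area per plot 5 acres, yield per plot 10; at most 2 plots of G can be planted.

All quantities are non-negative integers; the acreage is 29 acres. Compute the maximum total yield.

This is a bounded integer knapsack.
Take 3×U and 2×G: area 28 ≤ 29, yield 3·11 + 2·10 = 53.
G has the best ratio (10/5) and is taken to its limit of 2; remaining capacity is filled optimally with the others.

53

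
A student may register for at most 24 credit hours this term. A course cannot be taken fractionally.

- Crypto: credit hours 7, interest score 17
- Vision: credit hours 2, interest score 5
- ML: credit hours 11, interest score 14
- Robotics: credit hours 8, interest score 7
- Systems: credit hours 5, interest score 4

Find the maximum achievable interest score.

Allowing fractional choices, the relaxed optimum would be about 39.5, but courses are indivisible.
Crypto + ML + Systems: credit hours 7 + 11 + 5 = 23 ≤ 24, interest score 17 + 14 + 4 = 35.
Crypto + Vision + Robotics + Systems: credit hours 7 + 2 + 8 + 5 = 22 ≤ 24, interest score 17 + 5 + 7 + 4 = 33.
Crypto + Vision + ML: credit hours 7 + 2 + 11 = 20 ≤ 24, interest score 17 + 5 + 14 = 36.
Best is Crypto, Vision, and ML with total interest score 36.

36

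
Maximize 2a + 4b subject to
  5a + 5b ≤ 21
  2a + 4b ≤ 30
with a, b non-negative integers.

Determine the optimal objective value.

16

Relaxing integrality, the LP optimum is 16.80 at (a,b) = (0, 4.2), which is not an integer point.
(a,b)=(0,4): 5·0+5·4=20≤21, 2·0+4·4=16≤30, objective 16.
(a,b)=(1,3): 5·1+5·3=20≤21, 2·1+4·3=14≤30, objective 14.
The best lattice point is (0,4), giving 16.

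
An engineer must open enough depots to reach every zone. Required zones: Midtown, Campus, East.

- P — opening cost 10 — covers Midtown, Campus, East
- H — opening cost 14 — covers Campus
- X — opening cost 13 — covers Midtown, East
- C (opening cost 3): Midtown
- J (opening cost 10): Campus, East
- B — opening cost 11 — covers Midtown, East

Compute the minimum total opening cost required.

The greedy cost-per-new-zone heuristic would pick C and P for 13, but a cheaper cover exists.
P alone covers Midtown, Campus, East — every zone.
Total opening cost: 10.
No cover costs less than 10.

10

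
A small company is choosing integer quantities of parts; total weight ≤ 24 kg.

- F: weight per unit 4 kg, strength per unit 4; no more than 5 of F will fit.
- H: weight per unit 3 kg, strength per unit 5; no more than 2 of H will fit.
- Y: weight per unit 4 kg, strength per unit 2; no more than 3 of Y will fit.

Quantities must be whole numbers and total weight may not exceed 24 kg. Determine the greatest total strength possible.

26

This is a bounded integer knapsack.
H has the best ratio (5/3); taking only H gives at most 2×5 = 10 (stopped by the supply cap of 2).
Mixing does better — 4×F and 2×H: weight 22 ≤ 24, strength 4·4 + 2·5 = 26.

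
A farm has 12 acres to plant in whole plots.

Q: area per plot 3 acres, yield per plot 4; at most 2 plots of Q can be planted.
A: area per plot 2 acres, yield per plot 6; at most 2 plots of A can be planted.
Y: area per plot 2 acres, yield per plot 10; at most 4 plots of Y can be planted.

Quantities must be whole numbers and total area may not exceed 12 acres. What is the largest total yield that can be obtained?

Take 2×A and 4×Y: area 12 ≤ 12, yield 2·6 + 4·10 = 52.
Y has the best ratio (10/2) and is taken to its limit of 4; remaining capacity is filled optimally with the others.

52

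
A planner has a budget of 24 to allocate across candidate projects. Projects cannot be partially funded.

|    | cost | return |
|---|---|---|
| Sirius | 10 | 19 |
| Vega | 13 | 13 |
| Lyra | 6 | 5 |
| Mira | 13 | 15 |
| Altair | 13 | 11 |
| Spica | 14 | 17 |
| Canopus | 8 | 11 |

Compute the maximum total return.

Allowing fractional choices, the relaxed optimum would be about 37.3, but projects are indivisible.
Sirius + Lyra + Canopus: cost 10 + 6 + 8 = 24 ≤ 24, return 19 + 5 + 11 = 35.
Sirius + Mira: cost 10 + 13 = 23 ≤ 24, return 19 + 15 = 34.
Sirius + Spica: cost 10 + 14 = 24 ≤ 24, return 19 + 17 = 36.
Best is Sirius and Spica with total return 36.

36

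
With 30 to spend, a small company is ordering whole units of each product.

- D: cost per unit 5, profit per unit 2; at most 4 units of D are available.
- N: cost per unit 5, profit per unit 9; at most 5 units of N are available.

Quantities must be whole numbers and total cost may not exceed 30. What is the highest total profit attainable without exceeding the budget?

47

5×N: cost 25 ≤ 30, profit 5·9 = 45.
1×D and 5×N: cost 30 ≤ 30, profit 1·2 + 5·9 = 47.
Best is 47.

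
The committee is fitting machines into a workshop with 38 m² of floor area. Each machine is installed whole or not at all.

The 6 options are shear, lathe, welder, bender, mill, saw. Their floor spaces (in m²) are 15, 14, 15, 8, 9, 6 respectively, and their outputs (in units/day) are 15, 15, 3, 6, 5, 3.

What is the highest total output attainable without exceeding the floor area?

Allowing fractional choices, the relaxed optimum would be about 36.6, but machines are indivisible.
shear + lathe + mill: floor space 15 + 14 + 9 = 38 ≤ 38, output 15 + 15 + 5 = 35.
shear + lathe + bender: floor space 15 + 14 + 8 = 37 ≤ 38, output 15 + 15 + 6 = 36.
Best is shear, lathe, and bender with total output 36.

36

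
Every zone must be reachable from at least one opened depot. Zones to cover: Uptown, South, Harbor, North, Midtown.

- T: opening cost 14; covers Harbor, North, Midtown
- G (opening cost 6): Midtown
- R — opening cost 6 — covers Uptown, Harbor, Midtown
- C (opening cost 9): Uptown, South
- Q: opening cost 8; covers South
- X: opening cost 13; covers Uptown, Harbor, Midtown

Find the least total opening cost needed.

23

The greedy cost-per-new-zone heuristic would pick R, Q, and T for 28, but a cheaper cover exists.
Choose T and C: together they cover Uptown, South, Harbor, North, Midtown — every zone.
Total opening cost: 14 + 9 = 23.
No cover costs less than 23.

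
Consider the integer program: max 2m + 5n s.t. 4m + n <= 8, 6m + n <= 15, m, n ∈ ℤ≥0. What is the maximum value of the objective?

40

(m,n)=(0,8): 4·0+1·8=8≤8, 6·0+1·8=8≤15, objective 40.
(m,n)=(0,7): 4·0+1·7=7≤8, 6·0+1·7=7≤15, objective 35.
Maximum is 40 at (m,n)=(0,8).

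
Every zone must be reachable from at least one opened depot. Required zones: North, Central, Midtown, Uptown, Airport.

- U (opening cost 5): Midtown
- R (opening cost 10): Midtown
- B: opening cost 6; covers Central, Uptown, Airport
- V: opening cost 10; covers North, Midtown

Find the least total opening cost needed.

Choose B and V: together they cover North, Central, Midtown, Uptown, Airport — every zone.
Total opening cost: 6 + 10 = 16.

16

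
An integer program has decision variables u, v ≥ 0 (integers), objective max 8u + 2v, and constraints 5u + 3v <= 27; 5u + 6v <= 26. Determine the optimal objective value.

(u,v)=(5,0) is feasible, giving 40.
(u,v)=(4,1) is feasible, giving 34.
(u,v)=(4,0) is feasible, giving 32.
No feasible integer point exceeds 40.

40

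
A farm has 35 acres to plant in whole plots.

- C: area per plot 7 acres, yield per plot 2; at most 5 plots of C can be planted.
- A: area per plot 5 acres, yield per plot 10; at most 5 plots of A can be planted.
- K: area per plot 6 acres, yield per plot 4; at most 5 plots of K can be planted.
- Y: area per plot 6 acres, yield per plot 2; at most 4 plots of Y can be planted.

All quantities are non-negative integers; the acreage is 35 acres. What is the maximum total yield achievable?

Take 5×A and 1×K: area 31 ≤ 35, yield 5·10 + 1·4 = 54.
A has the best ratio (10/5) and is taken to its limit of 5; remaining capacity is filled optimally with the others.

54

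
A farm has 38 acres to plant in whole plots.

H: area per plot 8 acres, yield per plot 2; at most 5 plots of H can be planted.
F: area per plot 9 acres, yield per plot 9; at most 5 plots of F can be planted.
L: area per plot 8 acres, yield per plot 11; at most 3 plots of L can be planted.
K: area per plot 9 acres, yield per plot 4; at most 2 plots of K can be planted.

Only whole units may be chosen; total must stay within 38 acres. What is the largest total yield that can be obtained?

1×F and 3×L: area 33 ≤ 38, yield 1·9 + 3·11 = 42.
2×F and 2×L: area 34 ≤ 38, yield 2·9 + 2·11 = 40.
Best is 42.

42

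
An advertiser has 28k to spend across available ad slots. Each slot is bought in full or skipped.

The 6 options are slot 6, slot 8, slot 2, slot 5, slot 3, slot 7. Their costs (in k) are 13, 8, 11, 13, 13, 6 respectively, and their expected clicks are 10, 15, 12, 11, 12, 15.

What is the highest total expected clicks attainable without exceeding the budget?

42

slot 8 + slot 5 + slot 7: cost 8 + 13 + 6 = 27 ≤ 28, expected clicks 15 + 11 + 15 = 41.
slot 8 + slot 2 + slot 7: cost 8 + 11 + 6 = 25 ≤ 28, expected clicks 15 + 12 + 15 = 42.
slot 8 + slot 3 + slot 7: cost 8 + 13 + 6 = 27 ≤ 28, expected clicks 15 + 12 + 15 = 42.
The maximum expected clicks is 42; one optimal choice is slot 8, slot 2, and slot 7.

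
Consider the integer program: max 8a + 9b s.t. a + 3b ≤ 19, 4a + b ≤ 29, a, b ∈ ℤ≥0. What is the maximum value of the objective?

84

(a,b)=(6,4): 1·6+3·4=18≤19, 4·6+1·4=28≤29, objective 84.
(a,b)=(5,4): 1·5+3·4=17≤19, 4·5+1·4=24≤29, objective 76.
(a,b)=(6,3): 1·6+3·3=15≤19, 4·6+1·3=27≤29, objective 75.
(a,b)=(5,3): 1·5+3·3=14≤19, 4·5+1·3=23≤29, objective 67.
No feasible integer point exceeds 84.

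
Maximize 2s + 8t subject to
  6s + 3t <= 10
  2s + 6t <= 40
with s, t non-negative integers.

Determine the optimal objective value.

Relaxing integrality, the LP optimum is 26.67 at (s,t) = (0, 3.33), which is not an integer point.
(s,t)=(0,3) is feasible, giving 24.
(s,t)=(0,2) is feasible, giving 16.
Maximum is 24 at (s,t)=(0,3).

24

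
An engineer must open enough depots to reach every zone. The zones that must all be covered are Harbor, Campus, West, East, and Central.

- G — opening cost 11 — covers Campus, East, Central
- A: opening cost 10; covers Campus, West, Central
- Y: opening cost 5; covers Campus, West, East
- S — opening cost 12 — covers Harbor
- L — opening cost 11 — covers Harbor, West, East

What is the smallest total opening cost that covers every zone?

The greedy cost-per-new-zone heuristic would pick Y, A, and L for 26, but a cheaper cover exists.
Choose A and L: together they cover Harbor, Campus, West, East, Central — every zone.
Total opening cost: 10 + 11 = 21.
No cover costs less than 21.

21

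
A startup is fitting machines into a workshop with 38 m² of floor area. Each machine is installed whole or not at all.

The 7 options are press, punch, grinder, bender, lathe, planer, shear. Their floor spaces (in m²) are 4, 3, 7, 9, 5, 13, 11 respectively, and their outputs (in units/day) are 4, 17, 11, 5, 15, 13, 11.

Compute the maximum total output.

61

Treat it as a binary knapsack problem.
Allowing fractional choices, the relaxed optimum would be about 66.0, but machines are indivisible.
punch + grinder + bender + lathe + planer: floor space 3 + 7 + 9 + 5 + 13 = 37 ≤ 38, output 17 + 11 + 5 + 15 + 13 = 61.
press + punch + grinder + lathe + planer: floor space 4 + 3 + 7 + 5 + 13 = 32 ≤ 38, output 4 + 17 + 11 + 15 + 13 = 60.
Best is punch, grinder, bender, lathe, and planer with total output 61.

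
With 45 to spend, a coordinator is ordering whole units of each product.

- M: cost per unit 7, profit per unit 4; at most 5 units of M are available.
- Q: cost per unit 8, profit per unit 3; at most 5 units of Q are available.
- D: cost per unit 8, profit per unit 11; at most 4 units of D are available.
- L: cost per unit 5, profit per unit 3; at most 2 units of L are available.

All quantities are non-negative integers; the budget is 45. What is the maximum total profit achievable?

Take 1×M, 4×D, and 1×L: cost 44 ≤ 45, profit 1·4 + 4·11 + 1·3 = 51.
D has the best ratio (11/8) and is taken to its limit of 4; remaining capacity is filled optimally with the others.

51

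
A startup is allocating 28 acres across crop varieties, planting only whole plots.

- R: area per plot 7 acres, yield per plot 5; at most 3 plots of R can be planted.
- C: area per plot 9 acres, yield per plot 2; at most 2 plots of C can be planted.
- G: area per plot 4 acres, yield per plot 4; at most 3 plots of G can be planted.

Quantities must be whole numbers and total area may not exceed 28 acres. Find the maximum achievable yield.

2×R and 3×G: area 26 ≤ 28, yield 2·5 + 3·4 = 22.
1×R, 1×C, and 3×G: area 28 ≤ 28, yield 1·5 + 1·2 + 3·4 = 19.
Best is 22.

22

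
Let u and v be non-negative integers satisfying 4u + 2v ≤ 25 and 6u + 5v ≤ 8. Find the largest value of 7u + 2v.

7

(u,v)=(1,0) is feasible, giving 7.
(u,v)=(0,1) is feasible, giving 2.
(u,v)=(0,0) is feasible, giving 0.
No feasible integer point exceeds 7.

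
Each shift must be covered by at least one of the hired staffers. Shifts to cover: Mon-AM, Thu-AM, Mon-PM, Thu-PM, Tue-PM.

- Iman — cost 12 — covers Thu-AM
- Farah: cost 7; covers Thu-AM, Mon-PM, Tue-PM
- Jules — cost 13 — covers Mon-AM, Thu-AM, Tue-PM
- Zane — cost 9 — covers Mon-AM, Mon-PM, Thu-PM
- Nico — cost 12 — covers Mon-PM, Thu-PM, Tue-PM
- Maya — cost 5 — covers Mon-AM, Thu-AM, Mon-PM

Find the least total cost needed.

16

The greedy cost-per-new-shift heuristic would pick Maya and Nico for 17, but a cheaper cover exists.
Choose Farah and Zane: together they cover Mon-AM, Thu-AM, Mon-PM, Thu-PM, Tue-PM — every shift.
Total cost: 7 + 9 = 16.
No cover costs less than 16.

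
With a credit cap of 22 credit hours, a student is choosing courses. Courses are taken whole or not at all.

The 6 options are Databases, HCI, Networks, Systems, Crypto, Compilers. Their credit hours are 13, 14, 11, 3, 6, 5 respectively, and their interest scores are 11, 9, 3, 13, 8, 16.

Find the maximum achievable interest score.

40

Take Databases, Systems, and Compilers: credit hours 13 + 3 + 5 = 21 ≤ 22, interest score 11 + 13 + 16 = 40.
No other feasible combination does better.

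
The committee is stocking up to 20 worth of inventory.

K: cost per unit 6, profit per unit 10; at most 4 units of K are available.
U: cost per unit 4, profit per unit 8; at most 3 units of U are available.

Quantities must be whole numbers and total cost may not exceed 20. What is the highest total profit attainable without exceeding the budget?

36

This is a bounded integer knapsack.
1×K and 3×U: cost 18 ≤ 20, profit 1·10 + 3·8 = 34.
2×K and 2×U: cost 20 ≤ 20, profit 2·10 + 2·8 = 36.
Best is 36.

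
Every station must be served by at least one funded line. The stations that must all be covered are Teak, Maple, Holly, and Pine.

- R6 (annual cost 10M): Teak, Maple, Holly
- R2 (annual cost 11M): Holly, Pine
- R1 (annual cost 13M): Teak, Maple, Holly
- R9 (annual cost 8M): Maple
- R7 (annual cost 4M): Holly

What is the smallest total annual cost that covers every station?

21

Choose R6 and R2: together they cover Teak, Maple, Holly, Pine — every station.
Total annual cost: 10 + 11 = 21.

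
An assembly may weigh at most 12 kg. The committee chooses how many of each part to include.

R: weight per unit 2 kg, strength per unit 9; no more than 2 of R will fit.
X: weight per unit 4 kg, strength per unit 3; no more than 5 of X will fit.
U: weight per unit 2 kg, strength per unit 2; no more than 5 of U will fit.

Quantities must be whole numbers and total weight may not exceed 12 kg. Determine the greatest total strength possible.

26

2×R, 1×X, and 2×U: weight 12 ≤ 12, strength 2·9 + 1·3 + 2·2 = 25.
2×R and 4×U: weight 12 ≤ 12, strength 2·9 + 4·2 = 26.
Best is 26.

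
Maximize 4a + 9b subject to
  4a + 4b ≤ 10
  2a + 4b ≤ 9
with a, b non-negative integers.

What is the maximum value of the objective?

Relaxing integrality, the LP optimum is 20.25 at (a,b) = (0, 2.25), which is not an integer point.
(a,b)=(0,2) is feasible, giving 18.
(a,b)=(1,1) is feasible, giving 13.
No feasible integer point exceeds 18.

18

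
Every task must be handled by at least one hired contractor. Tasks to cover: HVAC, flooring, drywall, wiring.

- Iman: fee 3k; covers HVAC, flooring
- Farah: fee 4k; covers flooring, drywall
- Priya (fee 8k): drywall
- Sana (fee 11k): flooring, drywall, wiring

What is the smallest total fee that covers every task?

14

This is an integer covering problem.
The greedy cost-per-new-task heuristic would pick Iman, Farah, and Sana for 18, but a cheaper cover exists.
Choose Iman and Sana: together they cover HVAC, flooring, drywall, wiring — every task.
Total fee: 3 + 11 = 14.
No cover costs less than 14.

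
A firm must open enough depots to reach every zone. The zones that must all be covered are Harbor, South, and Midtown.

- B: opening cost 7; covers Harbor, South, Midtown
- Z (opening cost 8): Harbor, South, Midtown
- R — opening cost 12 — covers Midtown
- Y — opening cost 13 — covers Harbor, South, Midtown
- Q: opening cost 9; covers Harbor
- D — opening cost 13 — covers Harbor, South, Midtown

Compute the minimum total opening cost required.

B alone covers Harbor, South, Midtown — every zone.
Total opening cost: 7.
No cover costs less than 7.

7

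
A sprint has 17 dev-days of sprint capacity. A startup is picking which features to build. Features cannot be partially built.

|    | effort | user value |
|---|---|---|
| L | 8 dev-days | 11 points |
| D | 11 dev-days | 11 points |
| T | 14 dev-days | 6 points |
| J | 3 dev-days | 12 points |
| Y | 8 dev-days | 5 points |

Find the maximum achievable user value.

23

Take L and J: effort 8 + 3 = 11 ≤ 17, user value 11 + 12 = 23.
No feasible combination exceeds this.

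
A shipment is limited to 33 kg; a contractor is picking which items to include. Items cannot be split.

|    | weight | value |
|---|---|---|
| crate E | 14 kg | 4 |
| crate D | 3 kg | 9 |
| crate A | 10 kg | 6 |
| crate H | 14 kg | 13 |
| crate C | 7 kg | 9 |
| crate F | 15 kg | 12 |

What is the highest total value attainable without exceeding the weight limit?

Allowing fractional choices, the relaxed optimum would be about 38.2, but items are indivisible.
crate D + crate C + crate F: weight 3 + 7 + 15 = 25 ≤ 33, value 9 + 9 + 12 = 30.
crate D + crate H + crate C: weight 3 + 14 + 7 = 24 ≤ 33, value 9 + 13 + 9 = 31.
crate D + crate H + crate F: weight 3 + 14 + 15 = 32 ≤ 33, value 9 + 13 + 12 = 34.
Best is crate D, crate H, and crate F with total value 34.

34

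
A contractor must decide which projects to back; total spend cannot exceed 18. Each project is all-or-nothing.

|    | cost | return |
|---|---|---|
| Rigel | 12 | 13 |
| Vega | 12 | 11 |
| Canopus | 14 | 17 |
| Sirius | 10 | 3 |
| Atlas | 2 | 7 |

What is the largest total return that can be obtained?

Rigel + Atlas: cost 12 + 2 = 14 ≤ 18, return 13 + 7 = 20.
Canopus + Atlas: cost 14 + 2 = 16 ≤ 18, return 17 + 7 = 24.
Best is Canopus and Atlas with total return 24.

24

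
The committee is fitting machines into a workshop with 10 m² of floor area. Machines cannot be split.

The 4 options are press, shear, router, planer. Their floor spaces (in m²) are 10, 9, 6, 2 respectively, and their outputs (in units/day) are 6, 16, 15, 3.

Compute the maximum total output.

router: floor space 6 ≤ 10, output 15.
router + planer: floor space 6 + 2 = 8 ≤ 10, output 15 + 3 = 18.
shear: floor space 9 ≤ 10, output 16.
Best is router and planer with total output 18.

18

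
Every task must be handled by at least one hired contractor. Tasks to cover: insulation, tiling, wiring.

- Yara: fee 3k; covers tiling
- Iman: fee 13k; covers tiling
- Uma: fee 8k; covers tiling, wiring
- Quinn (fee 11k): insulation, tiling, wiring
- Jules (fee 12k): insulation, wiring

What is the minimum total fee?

11

The greedy cost-per-new-task heuristic would pick Yara and Quinn for 14, but a cheaper cover exists.
Quinn alone covers insulation, tiling, wiring — every task.
Total fee: 11.
No cover costs less than 11.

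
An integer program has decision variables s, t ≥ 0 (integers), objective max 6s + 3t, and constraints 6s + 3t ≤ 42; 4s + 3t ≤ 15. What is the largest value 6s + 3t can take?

21

Relaxing integrality, the LP optimum is 22.50 at (s,t) = (3.75, 0), which is not an integer point.
(s,t)=(3,1): 6·3+3·1=21≤42, 4·3+3·1=15≤15, objective 21.
(s,t)=(3,0): 6·3+3·0=18≤42, 4·3+3·0=12≤15, objective 18.
(s,t)=(2,2): 6·2+3·2=18≤42, 4·2+3·2=14≤15, objective 18.
No feasible integer point exceeds 21.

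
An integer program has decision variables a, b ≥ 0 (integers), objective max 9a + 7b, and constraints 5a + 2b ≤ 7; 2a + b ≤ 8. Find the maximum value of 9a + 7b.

The continuous relaxation peaks at (0, 3.5) with value 24.50; rounding to a feasible lattice point costs some objective.
(a,b)=(0,3): 5·0+2·3=6≤7, 2·0+1·3=3≤8, objective 21.
(a,b)=(0,2): 5·0+2·2=4≤7, 2·0+1·2=2≤8, objective 14.
Maximum is 21 at (a,b)=(0,3).

21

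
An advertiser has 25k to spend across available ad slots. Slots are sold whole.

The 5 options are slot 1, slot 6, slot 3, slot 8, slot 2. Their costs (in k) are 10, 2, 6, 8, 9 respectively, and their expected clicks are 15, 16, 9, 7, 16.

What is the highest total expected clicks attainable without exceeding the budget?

Allowing fractional choices, the relaxed optimum would be about 53.0, but ad slots are indivisible.
slot 6 + slot 3 + slot 2: cost 2 + 6 + 9 = 17 ≤ 25, expected clicks 16 + 9 + 16 = 41.
slot 6 + slot 3 + slot 8 + slot 2: cost 2 + 6 + 8 + 9 = 25 ≤ 25, expected clicks 16 + 9 + 7 + 16 = 48.
slot 1 + slot 6 + slot 2: cost 10 + 2 + 9 = 21 ≤ 25, expected clicks 15 + 16 + 16 = 47.
Best is slot 6, slot 3, slot 8, and slot 2 with total expected clicks 48.

48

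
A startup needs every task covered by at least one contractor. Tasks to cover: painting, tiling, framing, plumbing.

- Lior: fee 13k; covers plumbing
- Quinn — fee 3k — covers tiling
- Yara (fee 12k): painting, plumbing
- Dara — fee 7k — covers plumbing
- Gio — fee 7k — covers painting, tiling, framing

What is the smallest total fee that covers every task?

14

Choose Dara and Gio: together they cover painting, tiling, framing, plumbing — every task.
Total fee: 7 + 7 = 14.
No cover costs less than 14.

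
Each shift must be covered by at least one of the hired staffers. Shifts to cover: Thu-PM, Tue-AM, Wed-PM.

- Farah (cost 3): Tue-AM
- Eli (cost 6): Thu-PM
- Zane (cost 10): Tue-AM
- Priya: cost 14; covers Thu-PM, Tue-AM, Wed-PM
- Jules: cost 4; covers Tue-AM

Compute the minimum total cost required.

14

This is a weighted set-cover instance.
The greedy cost-per-new-shift heuristic would pick Farah, Eli, and Priya for 23, but a cheaper cover exists.
Priya alone covers Thu-PM, Tue-AM, Wed-PM — every shift.
Total cost: 14.
No cover costs less than 14.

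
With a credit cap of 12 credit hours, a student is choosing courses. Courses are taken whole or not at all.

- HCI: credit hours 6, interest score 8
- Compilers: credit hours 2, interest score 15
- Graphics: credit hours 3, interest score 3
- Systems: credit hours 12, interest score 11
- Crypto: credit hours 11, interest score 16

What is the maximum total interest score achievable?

26

Allowing fractional choices, the relaxed optimum would be about 29.5, but courses are indivisible.
Compilers + Graphics: credit hours 2 + 3 = 5 ≤ 12, interest score 15 + 3 = 18.
HCI + Compilers + Graphics: credit hours 6 + 2 + 3 = 11 ≤ 12, interest score 8 + 15 + 3 = 26.
HCI + Compilers: credit hours 6 + 2 = 8 ≤ 12, interest score 8 + 15 = 23.
Best is HCI, Compilers, and Graphics with total interest score 26.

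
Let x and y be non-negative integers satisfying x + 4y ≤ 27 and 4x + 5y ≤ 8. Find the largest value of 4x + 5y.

(x,y)=(2,0) is feasible, giving 8.
(x,y)=(1,0) is feasible, giving 4.
The best lattice point is (2,0), giving 8.

8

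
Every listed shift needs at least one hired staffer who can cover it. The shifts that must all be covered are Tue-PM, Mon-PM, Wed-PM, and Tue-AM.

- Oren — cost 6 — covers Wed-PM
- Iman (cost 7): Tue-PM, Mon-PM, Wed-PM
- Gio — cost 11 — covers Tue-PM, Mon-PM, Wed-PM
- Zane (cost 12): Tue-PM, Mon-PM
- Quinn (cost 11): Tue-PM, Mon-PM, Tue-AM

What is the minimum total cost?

This is a weighted set-cover instance.
The greedy cost-per-new-shift heuristic would pick Iman and Quinn for 18, but a cheaper cover exists.
Choose Oren and Quinn: together they cover Tue-PM, Mon-PM, Wed-PM, Tue-AM — every shift.
Total cost: 6 + 11 = 17.
No cover costs less than 17.

17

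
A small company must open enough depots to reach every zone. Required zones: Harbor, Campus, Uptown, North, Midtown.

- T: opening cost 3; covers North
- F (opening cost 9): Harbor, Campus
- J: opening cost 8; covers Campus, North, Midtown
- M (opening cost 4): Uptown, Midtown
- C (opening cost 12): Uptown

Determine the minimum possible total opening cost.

Choose T, F, and M: together they cover Harbor, Campus, Uptown, North, Midtown — every zone.
Total opening cost: 3 + 9 + 4 = 16.
No cover costs less than 16.

16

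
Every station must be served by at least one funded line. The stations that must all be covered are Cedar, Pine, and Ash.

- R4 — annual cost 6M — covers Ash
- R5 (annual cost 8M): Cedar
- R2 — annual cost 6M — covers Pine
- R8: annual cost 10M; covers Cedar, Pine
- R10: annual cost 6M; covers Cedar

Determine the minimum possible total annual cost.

16

Choose R4 and R8: together they cover Cedar, Pine, Ash — every station.
Total annual cost: 6 + 10 = 16.
No cover costs less than 16.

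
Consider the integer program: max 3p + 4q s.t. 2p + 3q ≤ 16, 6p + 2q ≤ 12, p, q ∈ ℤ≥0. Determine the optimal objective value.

20

The continuous relaxation peaks at (0.286, 5.14) with value 21.43; rounding to a feasible lattice point costs some objective.
(p,q)=(0,5): 2·0+3·5=15≤16, 6·0+2·5=10≤12, objective 20.
(p,q)=(0,4): 2·0+3·4=12≤16, 6·0+2·4=8≤12, objective 16.
The best lattice point is (0,5), giving 20.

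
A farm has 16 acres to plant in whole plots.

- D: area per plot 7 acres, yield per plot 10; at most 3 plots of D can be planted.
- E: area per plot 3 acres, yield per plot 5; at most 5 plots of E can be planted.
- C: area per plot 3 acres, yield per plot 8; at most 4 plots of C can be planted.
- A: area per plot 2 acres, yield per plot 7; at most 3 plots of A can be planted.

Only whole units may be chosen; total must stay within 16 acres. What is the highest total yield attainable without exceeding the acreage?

This is a bounded integer knapsack.
4×C and 2×A: area 16 ≤ 16, yield 4·8 + 2·7 = 46.
3×C and 3×A: area 15 ≤ 16, yield 3·8 + 3·7 = 45.
Best is 46.

46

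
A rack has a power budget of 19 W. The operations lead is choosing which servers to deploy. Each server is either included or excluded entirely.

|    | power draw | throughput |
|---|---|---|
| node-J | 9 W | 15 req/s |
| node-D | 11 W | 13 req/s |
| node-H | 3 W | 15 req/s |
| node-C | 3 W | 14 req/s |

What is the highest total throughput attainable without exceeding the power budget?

44

Treat it as a binary knapsack problem.
Allowing fractional choices, the relaxed optimum would be about 48.7, but servers are indivisible.
node-J + node-H: power draw 9 + 3 = 12 ≤ 19, throughput 15 + 15 = 30.
node-J + node-H + node-C: power draw 9 + 3 + 3 = 15 ≤ 19, throughput 15 + 15 + 14 = 44.
node-D + node-H + node-C: power draw 11 + 3 + 3 = 17 ≤ 19, throughput 13 + 15 + 14 = 42.
Best is node-J, node-H, and node-C with total throughput 44.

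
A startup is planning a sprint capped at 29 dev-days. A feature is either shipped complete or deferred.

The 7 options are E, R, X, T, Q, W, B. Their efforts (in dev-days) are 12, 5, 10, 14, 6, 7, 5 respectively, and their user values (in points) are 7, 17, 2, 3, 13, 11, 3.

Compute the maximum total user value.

44

Allowing fractional choices, the relaxed optimum would be about 47.5, but features are indivisible.
R + X + Q + W: effort 5 + 10 + 6 + 7 = 28 ≤ 29, user value 17 + 2 + 13 + 11 = 43.
R + Q + W + B: effort 5 + 6 + 7 + 5 = 23 ≤ 29, user value 17 + 13 + 11 + 3 = 44.
R + Q + W: effort 5 + 6 + 7 = 18 ≤ 29, user value 17 + 13 + 11 = 41.
Best is R, Q, W, and B with total user value 44.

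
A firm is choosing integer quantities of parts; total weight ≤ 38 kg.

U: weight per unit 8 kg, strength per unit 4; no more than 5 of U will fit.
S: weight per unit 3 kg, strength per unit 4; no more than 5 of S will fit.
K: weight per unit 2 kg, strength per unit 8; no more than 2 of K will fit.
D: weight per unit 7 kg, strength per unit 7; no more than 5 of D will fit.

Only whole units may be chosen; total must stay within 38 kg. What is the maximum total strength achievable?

This is a bounded integer knapsack.
K has the best ratio (8/2); taking only K gives at most 2×8 = 16 (stopped by the supply cap of 2).
Mixing does better — 4×S, 2×K, and 3×D: weight 37 ≤ 38, strength 4·4 + 2·8 + 3·7 = 53.

53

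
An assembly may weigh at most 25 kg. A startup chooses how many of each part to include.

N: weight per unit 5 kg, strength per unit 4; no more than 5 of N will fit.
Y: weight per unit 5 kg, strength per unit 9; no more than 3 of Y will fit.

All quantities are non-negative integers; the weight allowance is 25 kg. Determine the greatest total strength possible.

Y has the best ratio (9/5); taking only Y gives at most 3×9 = 27 (stopped by the supply cap of 3).
Mixing does better — 2×N and 3×Y: weight 25 ≤ 25, strength 2·4 + 3·9 = 35.

35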